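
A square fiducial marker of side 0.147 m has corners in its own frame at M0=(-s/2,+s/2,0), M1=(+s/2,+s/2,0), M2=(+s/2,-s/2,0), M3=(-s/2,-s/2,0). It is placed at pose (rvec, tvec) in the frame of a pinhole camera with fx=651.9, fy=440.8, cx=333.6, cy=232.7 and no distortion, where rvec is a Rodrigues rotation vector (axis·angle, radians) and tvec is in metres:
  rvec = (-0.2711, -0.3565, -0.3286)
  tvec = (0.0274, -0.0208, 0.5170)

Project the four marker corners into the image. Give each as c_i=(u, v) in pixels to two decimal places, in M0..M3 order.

Intrinsics K: fx=651.9, fy=440.8, cx=333.6, cy=232.7
Marker side s = 0.147 m; corners in marker frame (Z=0):
  M0 = (-0.0735, +0.0735, 0)
  M1 = (+0.0735, +0.0735, 0)
  M2 = (+0.0735, -0.0735, 0)
  M3 = (-0.0735, -0.0735, 0)
rvec = (-0.2711, -0.3565, -0.3286), |rvec| = θ = 0.55549 rad = 31.827°
Rodrigues: sinθ=0.52736, 1−cosθ=0.15036; R = I + sinθ·[k]× + (1−cosθ)·[k]×²:
    [+0.88546 +0.35905 -0.29504]
    [-0.26487 +0.91157 +0.31445]
    [+0.38185 -0.20029 +0.90226]
t = (0.0274, -0.0208, 0.5170) m
M0: Pc = R·M0+t = (-0.01129, +0.06567, +0.47421); u = 651.9·(-0.01129)/0.47421 + 333.6 = 318.0788, v = 440.8·(+0.06567)/0.47421 + 232.7 = 293.7413
M1: Pc = R·M1+t = (+0.11887, +0.02673, +0.53035); u = 651.9·(+0.11887)/0.53035 + 333.6 = 479.7168, v = 440.8·(+0.02673)/0.53035 + 232.7 = 254.9193
M2: Pc = R·M2+t = (+0.06609, -0.10727, +0.55979); u = 651.9·(+0.06609)/0.55979 + 333.6 = 410.5657, v = 440.8·(-0.10727)/0.55979 + 232.7 = 148.2325
M3: Pc = R·M3+t = (-0.06407, -0.06833, +0.50365); u = 651.9·(-0.06407)/0.50365 + 333.6 = 250.6698, v = 440.8·(-0.06833)/0.50365 + 232.7 = 172.8948

c0=(318.08, 293.74) c1=(479.72, 254.92) c2=(410.57, 148.23) c3=(250.67, 172.89)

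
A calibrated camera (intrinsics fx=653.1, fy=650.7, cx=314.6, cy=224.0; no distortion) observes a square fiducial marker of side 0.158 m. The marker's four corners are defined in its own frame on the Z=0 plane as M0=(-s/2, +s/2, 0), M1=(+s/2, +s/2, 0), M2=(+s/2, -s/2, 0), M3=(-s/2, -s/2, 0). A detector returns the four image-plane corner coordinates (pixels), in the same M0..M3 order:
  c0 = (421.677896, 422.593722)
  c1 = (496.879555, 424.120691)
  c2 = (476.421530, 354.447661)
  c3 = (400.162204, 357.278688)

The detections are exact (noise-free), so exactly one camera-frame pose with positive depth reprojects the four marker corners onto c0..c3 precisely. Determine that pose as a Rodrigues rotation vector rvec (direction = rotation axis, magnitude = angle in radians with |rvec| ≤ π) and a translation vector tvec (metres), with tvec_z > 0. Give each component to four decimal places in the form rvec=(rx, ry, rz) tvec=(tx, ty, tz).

Intrinsics K: fx=653.1, fy=650.7, cx=314.6, cy=224.0
Marker side s = 0.158 m; corners in marker frame (Z=0):
  M0 = (-0.0790, +0.0790, 0)
  M1 = (+0.0790, +0.0790, 0)
  M2 = (+0.0790, -0.0790, 0)
  M3 = (-0.0790, -0.0790, 0)
Detected image corners:
  c0 = (421.677896, 422.593722) px
  c1 = (496.879555, 424.120691) px
  c2 = (476.421530, 354.447661) px
  c3 = (400.162204, 357.278688) px
Planar DLT: solve 8×8 A·h = b for H (H[2,2]=1):
  H  [+296.72409 +223.18917 +447.73537]
  H  [-162.36965 +505.08724 +390.15682]
  H  [-0.40672 +0.20111 +1.00000]
B = K⁻¹H; ‖b₁‖=0.774751, ‖b₂‖=0.774751; λ = 2/(‖b₁‖+‖b₂‖) = 1.290737, sign → tz>0 ⇒ λ=+1.290737
r₁ = λ·B[:,0] = (+0.83930,-0.14136,-0.52497); r₂ = λ·B[:,1] = (+0.31606,+0.91254,+0.25957)
r₃ = r₁×r₂ = (+0.44236,-0.38378,+0.81057); SVD([r₁ r₂ r₃]) → R = UVᵀ:
  R  [+0.83930 +0.31606 +0.44236]
  R  [-0.14136 +0.91254 -0.38378]
  R  [-0.52497 +0.25957 +0.81057]
t = (+0.26312, +0.32959, +1.29074) m
tr R = 2.562415; θ = arccos((tr R − 1)/2) = 0.674199 rad = 38.629°
axis k = ((R−Rᵀ)₃₂, (R−Rᵀ)₁₃, (R−Rᵀ)₂₁) / (2 sinθ) = (+0.515285, +0.774765, -0.366361)
rvec = θ·k = (+0.347404, +0.522346, -0.247000)

rvec=(0.3474, 0.5223, -0.2470) tvec=(0.2631, 0.3296, 1.2907)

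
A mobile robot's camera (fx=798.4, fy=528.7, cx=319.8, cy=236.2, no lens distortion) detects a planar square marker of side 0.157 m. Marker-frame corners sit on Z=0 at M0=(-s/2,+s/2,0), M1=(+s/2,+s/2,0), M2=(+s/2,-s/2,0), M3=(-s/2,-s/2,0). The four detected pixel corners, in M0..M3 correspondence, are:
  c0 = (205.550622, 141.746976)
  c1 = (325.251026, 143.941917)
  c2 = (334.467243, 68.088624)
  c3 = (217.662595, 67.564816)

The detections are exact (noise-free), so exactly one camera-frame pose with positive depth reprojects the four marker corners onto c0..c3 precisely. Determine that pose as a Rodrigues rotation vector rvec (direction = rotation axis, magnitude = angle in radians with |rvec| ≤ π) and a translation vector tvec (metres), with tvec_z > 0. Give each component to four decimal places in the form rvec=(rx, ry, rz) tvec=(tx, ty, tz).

rvec=(-0.1812, 0.1395, 0.0657) tvec=(-0.0646, -0.2580, 1.0382)

Intrinsics K: fx=798.4, fy=528.7, cx=319.8, cy=236.2
Marker side s = 0.157 m; corners in marker frame (Z=0):
  M0 = (-0.0785, +0.0785, 0)
  M1 = (+0.0785, +0.0785, 0)
  M2 = (+0.0785, -0.0785, 0)
  M3 = (-0.0785, -0.0785, 0)
Detected image corners:
  c0 = (205.550622, 141.746976) px
  c1 = (325.251026, 143.941917) px
  c2 = (334.467243, 68.088624) px
  c3 = (217.662595, 67.564816) px
Planar DLT: solve 8×8 A·h = b for H (H[2,2]=1):
  H  [+715.49153 -113.64159 +270.15901]
  H  [-6.03626 +460.01348 +104.83205]
  H  [-0.13884 -0.16849 +1.00000]
B = K⁻¹H; ‖b₁‖=0.963171, ‖b₂‖=0.963171; λ = 2/(‖b₁‖+‖b₂‖) = 1.038238, sign → tz>0 ⇒ λ=+1.038238
r₁ = λ·B[:,0] = (+0.98816,+0.05254,-0.14414); r₂ = λ·B[:,1] = (-0.07771,+0.98151,-0.17494)
r₃ = r₁×r₂ = (+0.13229,+0.18407,+0.97397); SVD([r₁ r₂ r₃]) → R = UVᵀ:
  R  [+0.98816 -0.07771 +0.13229]
  R  [+0.05254 +0.98151 +0.18407]
  R  [-0.14414 -0.17494 +0.97397]
t = (-0.06455, -0.25797, +1.03824) m
tr R = 2.943640; θ = arccos((tr R − 1)/2) = 0.237964 rad = 13.634°
axis k = ((R−Rᵀ)₃₂, (R−Rᵀ)₁₃, (R−Rᵀ)₂₁) / (2 sinθ) = (-0.761492, +0.586344, +0.276280)
rvec = θ·k = (-0.181207, +0.139529, +0.065745)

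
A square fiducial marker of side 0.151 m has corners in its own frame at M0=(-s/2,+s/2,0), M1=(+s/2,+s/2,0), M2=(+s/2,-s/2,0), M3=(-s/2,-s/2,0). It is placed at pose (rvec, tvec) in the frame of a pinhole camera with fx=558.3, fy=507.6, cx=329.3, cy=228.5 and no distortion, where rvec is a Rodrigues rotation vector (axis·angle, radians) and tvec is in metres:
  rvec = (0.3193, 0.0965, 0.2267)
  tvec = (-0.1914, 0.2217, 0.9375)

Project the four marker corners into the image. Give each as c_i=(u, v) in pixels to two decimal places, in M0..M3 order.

Intrinsics K: fx=558.3, fy=507.6, cx=329.3, cy=228.5
Marker side s = 0.151 m; corners in marker frame (Z=0):
  M0 = (-0.0755, +0.0755, 0)
  M1 = (+0.0755, +0.0755, 0)
  M2 = (+0.0755, -0.0755, 0)
  M3 = (-0.0755, -0.0755, 0)
rvec = (0.3193, 0.0965, 0.2267), |rvec| = θ = 0.40331 rad = 23.108°
Rodrigues: sinθ=0.39246, 1−cosθ=0.08023; R = I + sinθ·[k]× + (1−cosθ)·[k]×²:
    [+0.97006 -0.20541 +0.12961]
    [+0.23580 +0.92436 -0.29992]
    [-0.05820 +0.32150 +0.94512]
t = (-0.1914, 0.2217, 0.9375) m
M0: Pc = R·M0+t = (-0.28015, +0.27369, +0.96617); u = 558.3·(-0.28015)/0.96617 + 329.3 = 167.4168, v = 507.6·(+0.27369)/0.96617 + 228.5 = 372.2878
M1: Pc = R·M1+t = (-0.13367, +0.30929, +0.95738); u = 558.3·(-0.13367)/0.95738 + 329.3 = 251.3504, v = 507.6·(+0.30929)/0.95738 + 228.5 = 392.4860
M2: Pc = R·M2+t = (-0.10265, +0.16971, +0.90883); u = 558.3·(-0.10265)/0.90883 + 329.3 = 266.2400, v = 507.6·(+0.16971)/0.90883 + 228.5 = 323.2884
M3: Pc = R·M3+t = (-0.24913, +0.13411, +0.91762); u = 558.3·(-0.24913)/0.91762 + 329.3 = 177.7233, v = 507.6·(+0.13411)/0.91762 + 228.5 = 302.6843

c0=(167.42, 372.29) c1=(251.35, 392.49) c2=(266.24, 323.29) c3=(177.72, 302.68)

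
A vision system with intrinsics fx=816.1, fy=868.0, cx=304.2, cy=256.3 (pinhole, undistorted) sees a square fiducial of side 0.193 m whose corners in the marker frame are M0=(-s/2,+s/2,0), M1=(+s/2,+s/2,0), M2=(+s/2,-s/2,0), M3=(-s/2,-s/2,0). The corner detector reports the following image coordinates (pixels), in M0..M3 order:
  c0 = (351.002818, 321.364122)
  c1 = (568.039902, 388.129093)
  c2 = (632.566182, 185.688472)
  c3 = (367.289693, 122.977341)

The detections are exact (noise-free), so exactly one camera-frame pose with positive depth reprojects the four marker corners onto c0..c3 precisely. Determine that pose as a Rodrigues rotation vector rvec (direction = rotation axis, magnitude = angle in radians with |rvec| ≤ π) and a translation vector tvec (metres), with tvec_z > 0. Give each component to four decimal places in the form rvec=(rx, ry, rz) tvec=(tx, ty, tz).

Intrinsics K: fx=816.1, fy=868.0, cx=304.2, cy=256.3
Marker side s = 0.193 m; corners in marker frame (Z=0):
  M0 = (-0.0965, +0.0965, 0)
  M1 = (+0.0965, +0.0965, 0)
  M2 = (+0.0965, -0.0965, 0)
  M3 = (-0.0965, -0.0965, 0)
Detected image corners:
  c0 = (351.002818, 321.364122) px
  c1 = (568.039902, 388.129093) px
  c2 = (632.566182, 185.688472) px
  c3 = (367.289693, 122.977341) px
Planar DLT: solve 8×8 A·h = b for H (H[2,2]=1):
  H  [+1037.80185 +259.35529 +472.98775]
  H  [+230.25974 +1284.02031 +262.58380]
  H  [-0.41703 +0.96657 +1.00000]
B = K⁻¹H; ‖b₁‖=1.536688, ‖b₂‖=1.536688; λ = 2/(‖b₁‖+‖b₂‖) = 0.650750, sign → tz>0 ⇒ λ=+0.650750
r₁ = λ·B[:,0] = (+0.92869,+0.25276,-0.27138); r₂ = λ·B[:,1] = (-0.02765,+0.77692,+0.62899)
r₃ = r₁×r₂ = (+0.36983,-0.57664,+0.72850); SVD([r₁ r₂ r₃]) → R = UVᵀ:
  R  [+0.92869 -0.02765 +0.36983]
  R  [+0.25276 +0.77692 -0.57664]
  R  [-0.27138 +0.62899 +0.72850]
t = (+0.13459, +0.00471, +0.65075) m
tr R = 2.434112; θ = arccos((tr R − 1)/2) = 0.771227 rad = 44.188°
axis k = ((R−Rᵀ)₃₂, (R−Rᵀ)₁₃, (R−Rᵀ)₂₁) / (2 sinθ) = (+0.864852, +0.459966, +0.201151)
rvec = θ·k = (+0.666997, +0.354738, +0.155133)

rvec=(0.6670, 0.3547, 0.1551) tvec=(0.1346, 0.0047, 0.6507)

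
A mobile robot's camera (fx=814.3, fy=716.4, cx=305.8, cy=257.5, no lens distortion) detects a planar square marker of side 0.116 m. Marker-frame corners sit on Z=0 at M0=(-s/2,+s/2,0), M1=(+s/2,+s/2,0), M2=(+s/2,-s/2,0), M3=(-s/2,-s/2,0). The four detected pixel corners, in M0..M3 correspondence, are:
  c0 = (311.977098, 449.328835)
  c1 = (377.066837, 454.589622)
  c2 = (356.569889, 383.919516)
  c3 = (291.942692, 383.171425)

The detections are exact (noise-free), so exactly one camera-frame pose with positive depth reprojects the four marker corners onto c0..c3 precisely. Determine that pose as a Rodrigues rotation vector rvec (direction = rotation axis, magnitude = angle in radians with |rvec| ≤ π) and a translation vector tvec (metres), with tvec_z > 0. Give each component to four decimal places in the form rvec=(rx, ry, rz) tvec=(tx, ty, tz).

Intrinsics K: fx=814.3, fy=716.4, cx=305.8, cy=257.5
Marker side s = 0.116 m; corners in marker frame (Z=0):
  M0 = (-0.0580, +0.0580, 0)
  M1 = (+0.0580, +0.0580, 0)
  M2 = (+0.0580, -0.0580, 0)
  M3 = (-0.0580, -0.0580, 0)
Detected image corners:
  c0 = (311.977098, 449.328835) px
  c1 = (377.066837, 454.589622) px
  c2 = (356.569889, 383.919516) px
  c3 = (291.942692, 383.171425) px
Planar DLT: solve 8×8 A·h = b for H (H[2,2]=1):
  H  [+367.26244 +214.03341 +333.37909]
  H  [-213.67733 +638.34341 +417.93610]
  H  [-0.57381 +0.11781 +1.00000]
B = K⁻¹H; ‖b₁‖=0.884280, ‖b₂‖=0.884281; λ = 2/(‖b₁‖+‖b₂‖) = 1.130863, sign → tz>0 ⇒ λ=+1.130863
r₁ = λ·B[:,0] = (+0.75372,-0.10406,-0.64890); r₂ = λ·B[:,1] = (+0.24721,+0.95976,+0.13323)
r₃ = r₁×r₂ = (+0.60892,-0.26083,+0.74912); SVD([r₁ r₂ r₃]) → R = UVᵀ:
  R  [+0.75372 +0.24721 +0.60892]
  R  [-0.10406 +0.95976 -0.26083]
  R  [-0.64890 +0.13323 +0.74912]
t = (+0.03830, +0.25325, +1.13086) m
tr R = 2.462601; θ = arccos((tr R − 1)/2) = 0.750570 rad = 43.004°
axis k = ((R−Rᵀ)₃₂, (R−Rᵀ)₁₃, (R−Rᵀ)₂₁) / (2 sinθ) = (+0.288879, +0.922085, -0.257505)
rvec = θ·k = (+0.216824, +0.692089, -0.193276)

rvec=(0.2168, 0.6921, -0.1933) tvec=(0.0383, 0.2533, 1.1309)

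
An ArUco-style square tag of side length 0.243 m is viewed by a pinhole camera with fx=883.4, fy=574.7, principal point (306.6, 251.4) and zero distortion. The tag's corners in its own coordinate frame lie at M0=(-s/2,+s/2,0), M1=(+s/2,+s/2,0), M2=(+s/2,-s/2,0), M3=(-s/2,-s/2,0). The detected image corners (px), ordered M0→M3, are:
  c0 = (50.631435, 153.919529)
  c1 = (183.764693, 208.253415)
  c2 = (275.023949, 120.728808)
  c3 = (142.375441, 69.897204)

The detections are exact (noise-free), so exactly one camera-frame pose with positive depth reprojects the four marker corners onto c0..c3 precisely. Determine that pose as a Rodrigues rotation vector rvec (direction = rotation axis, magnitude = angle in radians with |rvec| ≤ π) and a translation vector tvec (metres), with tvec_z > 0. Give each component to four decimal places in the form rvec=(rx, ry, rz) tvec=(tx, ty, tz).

Intrinsics K: fx=883.4, fy=574.7, cx=306.6, cy=251.4
Marker side s = 0.243 m; corners in marker frame (Z=0):
  M0 = (-0.1215, +0.1215, 0)
  M1 = (+0.1215, +0.1215, 0)
  M2 = (+0.1215, -0.1215, 0)
  M3 = (-0.1215, -0.1215, 0)
Detected image corners:
  c0 = (50.631435, 153.919529) px
  c1 = (183.764693, 208.253415) px
  c2 = (275.023949, 120.728808) px
  c3 = (142.375441, 69.897204) px
Planar DLT: solve 8×8 A·h = b for H (H[2,2]=1):
  H  [+528.66583 -391.54045 +162.55814]
  H  [+200.87446 +340.17719 +137.36404]
  H  [-0.11169 -0.09191 +1.00000]
B = K⁻¹H; ‖b₁‖=0.759749, ‖b₂‖=0.759749; λ = 2/(‖b₁‖+‖b₂‖) = 1.316225, sign → tz>0 ⇒ λ=+1.316225
r₁ = λ·B[:,0] = (+0.83871,+0.52437,-0.14700); r₂ = λ·B[:,1] = (-0.54139,+0.83202,-0.12098)
r₃ = r₁×r₂ = (+0.05887,+0.18105,+0.98171); SVD([r₁ r₂ r₃]) → R = UVᵀ:
  R  [+0.83871 -0.54139 +0.05887]
  R  [+0.52437 +0.83202 +0.18105]
  R  [-0.14700 -0.12098 +0.98171]
t = (-0.21462, -0.26117, +1.31623) m
tr R = 2.652440; θ = arccos((tr R − 1)/2) = 0.598432 rad = 34.288°
axis k = ((R−Rᵀ)₃₂, (R−Rᵀ)₁₃, (R−Rᵀ)₂₁) / (2 sinθ) = (-0.268066, +0.182727, +0.945913)
rvec = θ·k = (-0.160419, +0.109350, +0.566064)

rvec=(-0.1604, 0.1093, 0.5661) tvec=(-0.2146, -0.2612, 1.3162)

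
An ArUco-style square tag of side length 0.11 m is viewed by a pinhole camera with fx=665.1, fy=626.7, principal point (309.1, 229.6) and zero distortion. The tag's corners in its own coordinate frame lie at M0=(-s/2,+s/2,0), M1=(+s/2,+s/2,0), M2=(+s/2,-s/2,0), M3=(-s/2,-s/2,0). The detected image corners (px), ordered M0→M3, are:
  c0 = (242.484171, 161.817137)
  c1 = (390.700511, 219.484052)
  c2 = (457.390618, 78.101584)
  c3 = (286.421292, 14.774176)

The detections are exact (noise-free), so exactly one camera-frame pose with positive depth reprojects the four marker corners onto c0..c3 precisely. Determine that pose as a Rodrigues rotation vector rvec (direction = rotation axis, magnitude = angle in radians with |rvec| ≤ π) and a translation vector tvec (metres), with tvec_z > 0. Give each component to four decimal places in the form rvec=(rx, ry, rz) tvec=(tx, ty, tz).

rvec=(0.5360, 0.1770, 0.3660) tvec=(0.0208, -0.0723, 0.4257)

Intrinsics K: fx=665.1, fy=626.7, cx=309.1, cy=229.6
Marker side s = 0.11 m; corners in marker frame (Z=0):
  M0 = (-0.0550, +0.0550, 0)
  M1 = (+0.0550, +0.0550, 0)
  M2 = (+0.0550, -0.0550, 0)
  M3 = (-0.0550, -0.0550, 0)
Detected image corners:
  c0 = (242.484171, 161.817137) px
  c1 = (390.700511, 219.484052) px
  c2 = (457.390618, 78.101584) px
  c3 = (286.421292, 14.774176) px
Planar DLT: solve 8×8 A·h = b for H (H[2,2]=1):
  H  [+1387.62679 -75.21481 +341.64760]
  H  [+528.87888 +1458.19505 +123.18860]
  H  [-0.16316 +1.23953 +1.00000]
B = K⁻¹H; ‖b₁‖=2.349093, ‖b₂‖=2.349093; λ = 2/(‖b₁‖+‖b₂‖) = 0.425696, sign → tz>0 ⇒ λ=+0.425696
r₁ = λ·B[:,0] = (+0.92043,+0.38470,-0.06945); r₂ = λ·B[:,1] = (-0.29337,+0.79719,+0.52766)
r₃ = r₁×r₂ = (+0.25836,-0.46530,+0.84661); SVD([r₁ r₂ r₃]) → R = UVᵀ:
  R  [+0.92043 -0.29337 +0.25836]
  R  [+0.38470 +0.79719 -0.46530]
  R  [-0.06945 +0.52766 +0.84661]
t = (+0.02083, -0.07228, +0.42570) m
tr R = 2.564221; θ = arccos((tr R − 1)/2) = 0.672751 rad = 38.546°
axis k = ((R−Rᵀ)₃₂, (R−Rᵀ)₁₃, (R−Rᵀ)₂₁) / (2 sinθ) = (+0.796743, +0.263034, +0.544071)
rvec = θ·k = (+0.536010, +0.176956, +0.366024)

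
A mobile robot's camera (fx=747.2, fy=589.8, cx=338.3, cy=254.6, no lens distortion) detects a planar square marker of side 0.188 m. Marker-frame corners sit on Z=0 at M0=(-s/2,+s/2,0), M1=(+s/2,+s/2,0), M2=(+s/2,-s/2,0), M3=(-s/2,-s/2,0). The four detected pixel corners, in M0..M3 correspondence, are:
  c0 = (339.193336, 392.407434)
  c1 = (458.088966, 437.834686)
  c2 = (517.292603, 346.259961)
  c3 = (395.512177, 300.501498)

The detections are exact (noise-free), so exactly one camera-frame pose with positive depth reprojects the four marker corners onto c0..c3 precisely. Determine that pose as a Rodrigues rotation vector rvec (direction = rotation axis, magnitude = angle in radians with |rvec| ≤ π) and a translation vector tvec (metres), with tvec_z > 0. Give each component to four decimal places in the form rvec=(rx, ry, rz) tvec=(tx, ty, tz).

Intrinsics K: fx=747.2, fy=589.8, cx=338.3, cy=254.6
Marker side s = 0.188 m; corners in marker frame (Z=0):
  M0 = (-0.0940, +0.0940, 0)
  M1 = (+0.0940, +0.0940, 0)
  M2 = (+0.0940, -0.0940, 0)
  M3 = (-0.0940, -0.0940, 0)
Detected image corners:
  c0 = (339.193336, 392.407434) px
  c1 = (458.088966, 437.834686) px
  c2 = (517.292603, 346.259961) px
  c3 = (395.512177, 300.501498) px
Planar DLT: solve 8×8 A·h = b for H (H[2,2]=1):
  H  [+624.77059 -260.01815 +427.02038]
  H  [+229.33834 +528.74732 +369.65048]
  H  [-0.03566 +0.11040 +1.00000]
B = K⁻¹H; ‖b₁‖=0.943972, ‖b₂‖=0.943972; λ = 2/(‖b₁‖+‖b₂‖) = 1.059353, sign → tz>0 ⇒ λ=+1.059353
r₁ = λ·B[:,0] = (+0.90288,+0.42823,-0.03778); r₂ = λ·B[:,1] = (-0.42159,+0.89921,+0.11695)
r₃ = r₁×r₂ = (+0.08405,-0.08966,+0.99242); SVD([r₁ r₂ r₃]) → R = UVᵀ:
  R  [+0.90288 -0.42159 +0.08405]
  R  [+0.42823 +0.89921 -0.08966]
  R  [-0.03778 +0.11695 +0.99242]
t = (+0.12578, +0.20664, +1.05935) m
tr R = 2.794512; θ = arccos((tr R − 1)/2) = 0.457281 rad = 26.200°
axis k = ((R−Rᵀ)₃₂, (R−Rᵀ)₁₃, (R−Rᵀ)₂₁) / (2 sinθ) = (+0.233984, +0.137967, +0.962402)
rvec = θ·k = (+0.106996, +0.063090, +0.440088)

rvec=(0.1070, 0.0631, 0.4401) tvec=(0.1258, 0.2066, 1.0594)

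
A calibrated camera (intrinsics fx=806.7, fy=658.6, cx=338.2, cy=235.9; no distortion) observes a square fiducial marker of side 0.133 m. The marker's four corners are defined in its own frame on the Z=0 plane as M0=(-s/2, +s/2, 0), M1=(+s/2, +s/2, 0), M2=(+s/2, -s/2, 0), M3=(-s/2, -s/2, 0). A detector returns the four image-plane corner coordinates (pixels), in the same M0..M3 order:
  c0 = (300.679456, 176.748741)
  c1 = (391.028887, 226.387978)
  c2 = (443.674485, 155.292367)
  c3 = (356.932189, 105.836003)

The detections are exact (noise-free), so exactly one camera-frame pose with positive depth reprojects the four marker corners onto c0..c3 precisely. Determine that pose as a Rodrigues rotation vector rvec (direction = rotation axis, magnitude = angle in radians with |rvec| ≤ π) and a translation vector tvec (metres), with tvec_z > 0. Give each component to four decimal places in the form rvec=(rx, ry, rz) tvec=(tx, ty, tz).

rvec=(-0.1787, -0.1968, 0.5671) tvec=(0.0440, -0.1058, 0.9937)

Intrinsics K: fx=806.7, fy=658.6, cx=338.2, cy=235.9
Marker side s = 0.133 m; corners in marker frame (Z=0):
  M0 = (-0.0665, +0.0665, 0)
  M1 = (+0.0665, +0.0665, 0)
  M2 = (+0.0665, -0.0665, 0)
  M3 = (-0.0665, -0.0665, 0)
Detected image corners:
  c0 = (300.679456, 176.748741) px
  c1 = (391.028887, 226.387978) px
  c2 = (443.674485, 155.292367) px
  c3 = (356.932189, 105.836003) px
Planar DLT: solve 8×8 A·h = b for H (H[2,2]=1):
  H  [+716.30034 -492.33936 +373.88230]
  H  [+395.11649 +496.89584 +165.76467]
  H  [+0.13601 -0.22266 +1.00000]
B = K⁻¹H; ‖b₁‖=1.006362, ‖b₂‖=1.006362; λ = 2/(‖b₁‖+‖b₂‖) = 0.993679, sign → tz>0 ⇒ λ=+0.993679
r₁ = λ·B[:,0] = (+0.82567,+0.54773,+0.13515); r₂ = λ·B[:,1] = (-0.51370,+0.82895,-0.22125)
r₃ = r₁×r₂ = (-0.23322,+0.11325,+0.96581); SVD([r₁ r₂ r₃]) → R = UVᵀ:
  R  [+0.82567 -0.51370 -0.23322]
  R  [+0.54773 +0.82895 +0.11325]
  R  [+0.13515 -0.22125 +0.96581]
t = (+0.04395, -0.10582, +0.99368) m
tr R = 2.620424; θ = arccos((tr R − 1)/2) = 0.626282 rad = 35.883°
axis k = ((R−Rᵀ)₃₂, (R−Rᵀ)₁₃, (R−Rᵀ)₂₁) / (2 sinθ) = (-0.285349, -0.314237, +0.905445)
rvec = θ·k = (-0.178709, -0.196801, +0.567064)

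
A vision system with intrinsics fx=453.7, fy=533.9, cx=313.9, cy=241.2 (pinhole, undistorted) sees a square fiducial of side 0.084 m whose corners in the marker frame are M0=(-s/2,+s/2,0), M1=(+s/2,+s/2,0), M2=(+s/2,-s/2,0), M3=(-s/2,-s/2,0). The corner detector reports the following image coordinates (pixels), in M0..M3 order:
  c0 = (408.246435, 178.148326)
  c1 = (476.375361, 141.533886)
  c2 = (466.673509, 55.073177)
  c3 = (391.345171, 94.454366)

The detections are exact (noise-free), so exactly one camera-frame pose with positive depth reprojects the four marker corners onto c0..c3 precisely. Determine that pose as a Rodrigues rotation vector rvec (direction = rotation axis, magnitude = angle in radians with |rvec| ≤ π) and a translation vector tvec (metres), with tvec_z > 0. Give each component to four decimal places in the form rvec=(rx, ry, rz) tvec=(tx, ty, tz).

Intrinsics K: fx=453.7, fy=533.9, cx=313.9, cy=241.2
Marker side s = 0.084 m; corners in marker frame (Z=0):
  M0 = (-0.0420, +0.0420, 0)
  M1 = (+0.0420, +0.0420, 0)
  M2 = (+0.0420, -0.0420, 0)
  M3 = (-0.0420, -0.0420, 0)
Detected image corners:
  c0 = (408.246435, 178.148326) px
  c1 = (476.375361, 141.533886) px
  c2 = (466.673509, 55.073177) px
  c3 = (391.345171, 94.454366) px
Planar DLT: solve 8×8 A·h = b for H (H[2,2]=1):
  H  [+910.75681 +667.73914 +436.19070]
  H  [-435.67340 +1150.13821 +119.28444]
  H  [+0.13531 +1.16979 +1.00000]
B = K⁻¹H; ‖b₁‖=2.109564, ‖b₂‖=2.109564; λ = 2/(‖b₁‖+‖b₂‖) = 0.474032, sign → tz>0 ⇒ λ=+0.474032
r₁ = λ·B[:,0] = (+0.90719,-0.41580,+0.06414); r₂ = λ·B[:,1] = (+0.31401,+0.77065,+0.55452)
r₃ = r₁×r₂ = (-0.28000,-0.48291,+0.82970); SVD([r₁ r₂ r₃]) → R = UVᵀ:
  R  [+0.90719 +0.31401 -0.28000]
  R  [-0.41580 +0.77065 -0.48291]
  R  [+0.06414 +0.55452 +0.82970]
t = (+0.12777, -0.10824, +0.47403) m
tr R = 2.507543; θ = arccos((tr R − 1)/2) = 0.717013 rad = 41.082°
axis k = ((R−Rᵀ)₃₂, (R−Rᵀ)₁₃, (R−Rᵀ)₂₁) / (2 sinθ) = (+0.789357, -0.261848, -0.555294)
rvec = θ·k = (+0.565979, -0.187749, -0.398153)

rvec=(0.5660, -0.1877, -0.3982) tvec=(0.1278, -0.1082, 0.4740)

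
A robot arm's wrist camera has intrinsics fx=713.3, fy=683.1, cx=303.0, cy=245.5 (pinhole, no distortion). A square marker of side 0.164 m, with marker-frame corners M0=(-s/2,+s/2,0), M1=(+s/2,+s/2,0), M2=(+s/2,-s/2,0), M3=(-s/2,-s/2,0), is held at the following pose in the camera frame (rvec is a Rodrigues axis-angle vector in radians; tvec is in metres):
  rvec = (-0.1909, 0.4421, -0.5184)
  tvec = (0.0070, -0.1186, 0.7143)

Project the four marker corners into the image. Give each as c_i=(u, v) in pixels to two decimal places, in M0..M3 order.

Intrinsics K: fx=713.3, fy=683.1, cx=303.0, cy=245.5
Marker side s = 0.164 m; corners in marker frame (Z=0):
  M0 = (-0.0820, +0.0820, 0)
  M1 = (+0.0820, +0.0820, 0)
  M2 = (+0.0820, -0.0820, 0)
  M3 = (-0.0820, -0.0820, 0)
rvec = (-0.1909, 0.4421, -0.5184), |rvec| = θ = 0.70755 rad = 40.540°
Rodrigues: sinθ=0.64998, 1−cosθ=0.24005; R = I + sinθ·[k]× + (1−cosθ)·[k]×²:
    [+0.77743 +0.43575 +0.45358]
    [-0.51668 +0.85367 +0.06547]
    [-0.35867 -0.28526 +0.88881]
t = (0.0070, -0.1186, 0.7143) m
M0: Pc = R·M0+t = (-0.02102, -0.00623, +0.72032); u = 713.3·(-0.02102)/0.72032 + 303.0 = 282.1871, v = 683.1·(-0.00623)/0.72032 + 245.5 = 239.5909
M1: Pc = R·M1+t = (+0.10648, -0.09097, +0.66150); u = 713.3·(+0.10648)/0.66150 + 303.0 = 417.8189, v = 683.1·(-0.09097)/0.66150 + 245.5 = 151.5623
M2: Pc = R·M2+t = (+0.03502, -0.23097, +0.70828); u = 713.3·(+0.03502)/0.70828 + 303.0 = 338.2659, v = 683.1·(-0.23097)/0.70828 + 245.5 = 22.7422
M3: Pc = R·M3+t = (-0.09248, -0.14623, +0.76710); u = 713.3·(-0.09248)/0.76710 + 303.0 = 217.0059, v = 683.1·(-0.14623)/0.76710 + 245.5 = 115.2804

c0=(282.19, 239.59) c1=(417.82, 151.56) c2=(338.27, 22.74) c3=(217.01, 115.28)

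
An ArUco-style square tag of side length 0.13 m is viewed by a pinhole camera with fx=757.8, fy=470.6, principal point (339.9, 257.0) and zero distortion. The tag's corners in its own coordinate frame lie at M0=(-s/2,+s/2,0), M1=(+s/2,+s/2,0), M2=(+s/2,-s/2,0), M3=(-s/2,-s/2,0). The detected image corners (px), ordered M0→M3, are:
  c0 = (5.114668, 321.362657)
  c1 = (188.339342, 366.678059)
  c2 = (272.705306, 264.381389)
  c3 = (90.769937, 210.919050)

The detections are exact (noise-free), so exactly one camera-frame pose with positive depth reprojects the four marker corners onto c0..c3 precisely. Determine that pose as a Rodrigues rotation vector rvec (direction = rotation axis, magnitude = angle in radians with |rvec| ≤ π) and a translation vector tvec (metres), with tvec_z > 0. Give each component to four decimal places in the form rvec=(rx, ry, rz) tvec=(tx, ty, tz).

rvec=(0.1512, -0.2319, 0.4650) tvec=(-0.1320, 0.0378, 0.5049)

Intrinsics K: fx=757.8, fy=470.6, cx=339.9, cy=257.0
Marker side s = 0.13 m; corners in marker frame (Z=0):
  M0 = (-0.0650, +0.0650, 0)
  M1 = (+0.0650, +0.0650, 0)
  M2 = (+0.0650, -0.0650, 0)
  M3 = (-0.0650, -0.0650, 0)
Detected image corners:
  c0 = (5.114668, 321.362657) px
  c1 = (188.339342, 366.678059) px
  c2 = (272.705306, 264.381389) px
  c3 = (90.769937, 210.919050) px
Planar DLT: solve 8×8 A·h = b for H (H[2,2]=1):
  H  [+1474.85572 -628.57925 +141.73013]
  H  [+526.46664 +869.81216 +292.27150]
  H  [+0.50517 +0.18089 +1.00000]
B = K⁻¹H; ‖b₁‖=1.980595, ‖b₂‖=1.980595; λ = 2/(‖b₁‖+‖b₂‖) = 0.504899, sign → tz>0 ⇒ λ=+0.504899
r₁ = λ·B[:,0] = (+0.86825,+0.42555,+0.25506); r₂ = λ·B[:,1] = (-0.45977,+0.88333,+0.09133)
r₃ = r₁×r₂ = (-0.18644,-0.19657,+0.96260); SVD([r₁ r₂ r₃]) → R = UVᵀ:
  R  [+0.86825 -0.45977 -0.18644]
  R  [+0.42555 +0.88333 -0.19657]
  R  [+0.25506 +0.09133 +0.96260]
t = (-0.13203, +0.03784, +0.50490) m
tr R = 2.714181; θ = arccos((tr R − 1)/2) = 0.541201 rad = 31.009°
axis k = ((R−Rᵀ)₃₂, (R−Rᵀ)₁₃, (R−Rᵀ)₂₁) / (2 sinθ) = (+0.279422, -0.428497, +0.859252)
rvec = θ·k = (+0.151223, -0.231903, +0.465028)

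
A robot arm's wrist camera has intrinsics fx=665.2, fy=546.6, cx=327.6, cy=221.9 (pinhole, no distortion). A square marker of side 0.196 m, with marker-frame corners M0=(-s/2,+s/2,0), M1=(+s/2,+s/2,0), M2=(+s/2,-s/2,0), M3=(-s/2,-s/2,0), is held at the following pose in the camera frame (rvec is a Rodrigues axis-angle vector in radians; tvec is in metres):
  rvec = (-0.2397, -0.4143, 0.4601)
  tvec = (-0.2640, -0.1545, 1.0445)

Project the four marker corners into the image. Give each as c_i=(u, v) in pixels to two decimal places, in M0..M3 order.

Intrinsics K: fx=665.2, fy=546.6, cx=327.6, cy=221.9
Marker side s = 0.196 m; corners in marker frame (Z=0):
  M0 = (-0.0980, +0.0980, 0)
  M1 = (+0.0980, +0.0980, 0)
  M2 = (+0.0980, -0.0980, 0)
  M3 = (-0.0980, -0.0980, 0)
rvec = (-0.2397, -0.4143, 0.4601), |rvec| = θ = 0.66392 rad = 38.040°
Rodrigues: sinθ=0.61621, 1−cosθ=0.21242; R = I + sinθ·[k]× + (1−cosθ)·[k]×²:
    [+0.81527 -0.37918 -0.43767]
    [+0.47489 +0.87030 +0.13061]
    [+0.33138 -0.31433 +0.88960]
t = (-0.2640, -0.1545, 1.0445) m
M0: Pc = R·M0+t = (-0.38106, -0.11575, +0.98122); u = 665.2·(-0.38106)/0.98122 + 327.6 = 69.2701, v = 546.6·(-0.11575)/0.98122 + 221.9 = 157.4199
M1: Pc = R·M1+t = (-0.22126, -0.02267, +1.04617); u = 665.2·(-0.22126)/1.04617 + 327.6 = 186.9114, v = 546.6·(-0.02267)/1.04617 + 221.9 = 210.0547
M2: Pc = R·M2+t = (-0.14694, -0.19325, +1.10778); u = 665.2·(-0.14694)/1.10778 + 327.6 = 239.3630, v = 546.6·(-0.19325)/1.10778 + 221.9 = 126.5469
M3: Pc = R·M3+t = (-0.30674, -0.28633, +1.04283); u = 665.2·(-0.30674)/1.04283 + 327.6 = 131.9387, v = 546.6·(-0.28633)/1.04283 + 221.9 = 71.8206

c0=(69.27, 157.42) c1=(186.91, 210.05) c2=(239.36, 126.55) c3=(131.94, 71.82)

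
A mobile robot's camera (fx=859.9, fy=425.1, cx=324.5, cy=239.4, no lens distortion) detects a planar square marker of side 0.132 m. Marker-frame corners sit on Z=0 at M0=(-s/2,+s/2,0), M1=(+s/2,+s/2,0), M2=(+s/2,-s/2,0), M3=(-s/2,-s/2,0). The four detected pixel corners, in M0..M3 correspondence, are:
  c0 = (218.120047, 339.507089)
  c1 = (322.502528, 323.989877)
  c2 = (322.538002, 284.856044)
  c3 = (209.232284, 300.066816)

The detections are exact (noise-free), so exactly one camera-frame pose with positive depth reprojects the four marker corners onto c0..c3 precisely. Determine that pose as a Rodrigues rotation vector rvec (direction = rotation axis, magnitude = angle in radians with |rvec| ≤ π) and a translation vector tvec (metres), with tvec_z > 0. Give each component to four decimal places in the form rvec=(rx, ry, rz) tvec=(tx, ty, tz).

Intrinsics K: fx=859.9, fy=425.1, cx=324.5, cy=239.4
Marker side s = 0.132 m; corners in marker frame (Z=0):
  M0 = (-0.0660, +0.0660, 0)
  M1 = (+0.0660, +0.0660, 0)
  M2 = (+0.0660, -0.0660, 0)
  M3 = (-0.0660, -0.0660, 0)
Detected image corners:
  c0 = (218.120047, 339.507089) px
  c1 = (322.502528, 323.989877) px
  c2 = (322.538002, 284.856044) px
  c3 = (209.232284, 300.066816) px
Planar DLT: solve 8×8 A·h = b for H (H[2,2]=1):
  H  [+902.90954 +196.13657 +269.25484]
  H  [-23.66807 +487.67421 +312.74378]
  H  [+0.29725 +0.60899 +1.00000]
B = K⁻¹H; ‖b₁‖=1.008797, ‖b₂‖=1.008797; λ = 2/(‖b₁‖+‖b₂‖) = 0.991280, sign → tz>0 ⇒ λ=+0.991280
r₁ = λ·B[:,0] = (+0.92967,-0.22113,+0.29466); r₂ = λ·B[:,1] = (-0.00171,+0.79723,+0.60368)
r₃ = r₁×r₂ = (-0.36840,-0.56172,+0.74078); SVD([r₁ r₂ r₃]) → R = UVᵀ:
  R  [+0.92967 -0.00171 -0.36840]
  R  [-0.22113 +0.79723 -0.56172]
  R  [+0.29466 +0.60368 +0.74078]
t = (-0.06369, +0.17103, +0.99128) m
tr R = 2.467673; θ = arccos((tr R − 1)/2) = 0.746844 rad = 42.791°
axis k = ((R−Rᵀ)₃₂, (R−Rᵀ)₁₃, (R−Rᵀ)₂₁) / (2 sinθ) = (+0.857759, -0.488023, -0.161501)
rvec = θ·k = (+0.640612, -0.364477, -0.120616)

rvec=(0.6406, -0.3645, -0.1206) tvec=(-0.0637, 0.1710, 0.9913)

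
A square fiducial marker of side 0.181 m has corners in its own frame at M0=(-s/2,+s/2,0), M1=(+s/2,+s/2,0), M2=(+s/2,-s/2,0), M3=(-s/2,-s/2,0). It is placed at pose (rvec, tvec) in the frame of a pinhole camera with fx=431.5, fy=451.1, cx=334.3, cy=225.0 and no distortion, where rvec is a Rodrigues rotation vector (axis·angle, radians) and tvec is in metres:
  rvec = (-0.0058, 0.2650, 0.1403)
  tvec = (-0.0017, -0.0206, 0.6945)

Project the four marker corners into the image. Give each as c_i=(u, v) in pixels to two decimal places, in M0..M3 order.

c0=(273.87, 260.48) c1=(380.65, 279.68) c2=(397.02, 159.14) c3=(288.81, 147.83)

Intrinsics K: fx=431.5, fy=451.1, cx=334.3, cy=225.0
Marker side s = 0.181 m; corners in marker frame (Z=0):
  M0 = (-0.0905, +0.0905, 0)
  M1 = (+0.0905, +0.0905, 0)
  M2 = (+0.0905, -0.0905, 0)
  M3 = (-0.0905, -0.0905, 0)
rvec = (-0.0058, 0.2650, 0.1403), |rvec| = θ = 0.29990 rad = 17.183°
Rodrigues: sinθ=0.29543, 1−cosθ=0.04464; R = I + sinθ·[k]× + (1−cosθ)·[k]×²:
    [+0.95538 -0.13897 +0.26064]
    [+0.13744 +0.99021 +0.02416]
    [-0.26145 +0.01274 +0.96513]
t = (-0.0017, -0.0206, 0.6945) m
M0: Pc = R·M0+t = (-0.10074, +0.05658, +0.71931); u = 431.5·(-0.10074)/0.71931 + 334.3 = 273.8691, v = 451.1·(+0.05658)/0.71931 + 225.0 = 260.4801
M1: Pc = R·M1+t = (+0.07219, +0.08145, +0.67199); u = 431.5·(+0.07219)/0.67199 + 334.3 = 380.6517, v = 451.1·(+0.08145)/0.67199 + 225.0 = 279.6785
M2: Pc = R·M2+t = (+0.09734, -0.09778, +0.66969); u = 431.5·(+0.09734)/0.66969 + 334.3 = 397.0184, v = 451.1·(-0.09778)/0.66969 + 225.0 = 159.1383
M3: Pc = R·M3+t = (-0.07559, -0.12265, +0.71701); u = 431.5·(-0.07559)/0.71701 + 334.3 = 288.8123, v = 451.1·(-0.12265)/0.71701 + 225.0 = 147.8338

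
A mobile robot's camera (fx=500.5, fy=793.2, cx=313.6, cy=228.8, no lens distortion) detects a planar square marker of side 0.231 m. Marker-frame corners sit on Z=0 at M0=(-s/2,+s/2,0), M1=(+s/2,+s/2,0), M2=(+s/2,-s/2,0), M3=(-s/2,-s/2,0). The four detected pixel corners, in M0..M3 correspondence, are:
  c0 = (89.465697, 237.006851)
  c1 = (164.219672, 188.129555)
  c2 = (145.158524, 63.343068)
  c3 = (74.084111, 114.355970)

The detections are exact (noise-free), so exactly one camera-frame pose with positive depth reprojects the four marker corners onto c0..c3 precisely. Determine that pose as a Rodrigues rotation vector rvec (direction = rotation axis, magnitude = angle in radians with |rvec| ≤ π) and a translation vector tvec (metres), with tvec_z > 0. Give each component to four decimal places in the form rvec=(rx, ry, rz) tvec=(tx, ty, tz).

Intrinsics K: fx=500.5, fy=793.2, cx=313.6, cy=228.8
Marker side s = 0.231 m; corners in marker frame (Z=0):
  M0 = (-0.1155, +0.1155, 0)
  M1 = (+0.1155, +0.1155, 0)
  M2 = (+0.1155, -0.1155, 0)
  M3 = (-0.1155, -0.1155, 0)
Detected image corners:
  c0 = (89.465697, 237.006851) px
  c1 = (164.219672, 188.129555) px
  c2 = (145.158524, 63.343068) px
  c3 = (74.084111, 114.355970) px
Planar DLT: solve 8×8 A·h = b for H (H[2,2]=1):
  H  [+297.89178 +52.73903 +117.42337]
  H  [-238.72636 +507.86979 +149.82802]
  H  [-0.14874 -0.18333 +1.00000]
B = K⁻¹H; ‖b₁‖=0.750060, ‖b₂‖=0.750060; λ = 2/(‖b₁‖+‖b₂‖) = 1.333227, sign → tz>0 ⇒ λ=+1.333227
r₁ = λ·B[:,0] = (+0.91777,-0.34406,-0.19830); r₂ = λ·B[:,1] = (+0.29363,+0.92414,-0.24442)
r₃ = r₁×r₂ = (+0.26735,+0.16609,+0.94918); SVD([r₁ r₂ r₃]) → R = UVᵀ:
  R  [+0.91777 +0.29363 +0.26735]
  R  [-0.34406 +0.92414 +0.16609]
  R  [-0.19830 -0.24442 +0.94918]
t = (-0.52257, -0.13274, +1.33323) m
tr R = 2.791088; θ = arccos((tr R − 1)/2) = 0.461144 rad = 26.422°
axis k = ((R−Rᵀ)₃₂, (R−Rᵀ)₁₃, (R−Rᵀ)₂₁) / (2 sinθ) = (-0.461282, +0.523236, -0.716549)
rvec = θ·k = (-0.212717, +0.241287, -0.330432)

rvec=(-0.2127, 0.2413, -0.3304) tvec=(-0.5226, -0.1327, 1.3332)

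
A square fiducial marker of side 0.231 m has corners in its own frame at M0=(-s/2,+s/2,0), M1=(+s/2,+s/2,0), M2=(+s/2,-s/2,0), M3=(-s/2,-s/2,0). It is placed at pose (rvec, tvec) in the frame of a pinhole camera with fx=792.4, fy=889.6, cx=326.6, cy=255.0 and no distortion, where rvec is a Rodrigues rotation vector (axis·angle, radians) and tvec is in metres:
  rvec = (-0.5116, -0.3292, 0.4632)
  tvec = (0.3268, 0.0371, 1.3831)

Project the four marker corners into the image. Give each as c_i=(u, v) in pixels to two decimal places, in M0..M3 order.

Intrinsics K: fx=792.4, fy=889.6, cx=326.6, cy=255.0
Marker side s = 0.231 m; corners in marker frame (Z=0):
  M0 = (-0.1155, +0.1155, 0)
  M1 = (+0.1155, +0.1155, 0)
  M2 = (+0.1155, -0.1155, 0)
  M3 = (-0.1155, -0.1155, 0)
rvec = (-0.5116, -0.3292, 0.4632), |rvec| = θ = 0.76463 rad = 43.810°
Rodrigues: sinθ=0.69227, 1−cosθ=0.27836; R = I + sinθ·[k]× + (1−cosθ)·[k]×²:
    [+0.84625 -0.33918 -0.41087]
    [+0.49955 +0.77323 +0.39059]
    [+0.18522 -0.53578 +0.82379]
t = (0.3268, 0.0371, 1.3831) m
M0: Pc = R·M0+t = (+0.18988, +0.06871, +1.29982); u = 792.4·(+0.18988)/1.29982 + 326.6 = 442.3565, v = 889.6·(+0.06871)/1.29982 + 255.0 = 302.0255
M1: Pc = R·M1+t = (+0.38537, +0.18411, +1.34261); u = 792.4·(+0.38537)/1.34261 + 326.6 = 554.0411, v = 889.6·(+0.18411)/1.34261 + 255.0 = 376.9873
M2: Pc = R·M2+t = (+0.46372, +0.00549, +1.46638); u = 792.4·(+0.46372)/1.46638 + 326.6 = 577.1834, v = 889.6·(+0.00549)/1.46638 + 255.0 = 258.3303
M3: Pc = R·M3+t = (+0.26823, -0.10991, +1.42359); u = 792.4·(+0.26823)/1.42359 + 326.6 = 475.9042, v = 889.6·(-0.10991)/1.42359 + 255.0 = 186.3194

c0=(442.36, 302.03) c1=(554.04, 376.99) c2=(577.18, 258.33) c3=(475.90, 186.32)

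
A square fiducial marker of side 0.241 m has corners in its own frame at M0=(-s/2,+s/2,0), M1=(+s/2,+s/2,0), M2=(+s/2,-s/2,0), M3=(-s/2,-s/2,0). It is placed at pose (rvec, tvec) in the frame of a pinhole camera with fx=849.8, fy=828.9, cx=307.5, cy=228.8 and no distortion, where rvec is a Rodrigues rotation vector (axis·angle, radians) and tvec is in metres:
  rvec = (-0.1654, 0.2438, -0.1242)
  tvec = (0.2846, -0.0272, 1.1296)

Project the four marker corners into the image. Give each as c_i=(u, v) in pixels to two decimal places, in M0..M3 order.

c0=(442.82, 307.52) c1=(632.25, 285.28) c2=(601.26, 109.07) c3=(420.17, 138.77)

Intrinsics K: fx=849.8, fy=828.9, cx=307.5, cy=228.8
Marker side s = 0.241 m; corners in marker frame (Z=0):
  M0 = (-0.1205, +0.1205, 0)
  M1 = (+0.1205, +0.1205, 0)
  M2 = (+0.1205, -0.1205, 0)
  M3 = (-0.1205, -0.1205, 0)
rvec = (-0.1654, 0.2438, -0.1242), |rvec| = θ = 0.31972 rad = 18.319°
Rodrigues: sinθ=0.31430, 1−cosθ=0.05068; R = I + sinθ·[k]× + (1−cosθ)·[k]×²:
    [+0.96289 +0.10210 +0.24985]
    [-0.14209 +0.97879 +0.14759]
    [-0.22948 -0.17761 +0.95697]
t = (0.2846, -0.0272, 1.1296) m
M0: Pc = R·M0+t = (+0.18088, +0.10787, +1.13585); u = 849.8·(+0.18088)/1.13585 + 307.5 = 442.8243, v = 828.9·(+0.10787)/1.13585 + 228.8 = 307.5161
M1: Pc = R·M1+t = (+0.41293, +0.07362, +1.08055); u = 849.8·(+0.41293)/1.08055 + 307.5 = 632.2517, v = 828.9·(+0.07362)/1.08055 + 228.8 = 285.2770
M2: Pc = R·M2+t = (+0.38832, -0.16227, +1.12335); u = 849.8·(+0.38832)/1.12335 + 307.5 = 601.2626, v = 828.9·(-0.16227)/1.12335 + 228.8 = 109.0670
M3: Pc = R·M3+t = (+0.15627, -0.12802, +1.17865); u = 849.8·(+0.15627)/1.17865 + 307.5 = 420.1685, v = 828.9·(-0.12802)/1.17865 + 228.8 = 138.7667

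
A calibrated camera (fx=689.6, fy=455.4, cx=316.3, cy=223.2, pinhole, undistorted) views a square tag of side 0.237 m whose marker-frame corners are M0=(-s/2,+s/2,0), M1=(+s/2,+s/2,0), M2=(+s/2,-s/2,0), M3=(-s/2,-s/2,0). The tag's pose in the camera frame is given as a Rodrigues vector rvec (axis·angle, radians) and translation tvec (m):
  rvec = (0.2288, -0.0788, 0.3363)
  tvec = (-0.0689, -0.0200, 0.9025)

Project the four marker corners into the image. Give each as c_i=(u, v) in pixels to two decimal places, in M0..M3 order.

c0=(150.11, 248.70) c1=(318.39, 284.43) c2=(380.06, 176.62) c3=(204.05, 135.45)

Intrinsics K: fx=689.6, fy=455.4, cx=316.3, cy=223.2
Marker side s = 0.237 m; corners in marker frame (Z=0):
  M0 = (-0.1185, +0.1185, 0)
  M1 = (+0.1185, +0.1185, 0)
  M2 = (+0.1185, -0.1185, 0)
  M3 = (-0.1185, -0.1185, 0)
rvec = (0.2288, -0.0788, 0.3363), |rvec| = θ = 0.41431 rad = 23.738°
Rodrigues: sinθ=0.40256, 1−cosθ=0.08461; R = I + sinθ·[k]× + (1−cosθ)·[k]×²:
    [+0.94119 -0.33565 -0.03864]
    [+0.31787 +0.91845 -0.23537]
    [+0.11449 +0.20925 +0.97114]
t = (-0.0689, -0.0200, 0.9025) m
M0: Pc = R·M0+t = (-0.22021, +0.05117, +0.91373); u = 689.6·(-0.22021)/0.91373 + 316.3 = 150.1085, v = 455.4·(+0.05117)/0.91373 + 223.2 = 248.7023
M1: Pc = R·M1+t = (+0.00286, +0.12650, +0.94086); u = 689.6·(+0.00286)/0.94086 + 316.3 = 318.3943, v = 455.4·(+0.12650)/0.94086 + 223.2 = 284.4313
M2: Pc = R·M2+t = (+0.08241, -0.09117, +0.89127); u = 689.6·(+0.08241)/0.89127 + 316.3 = 380.0595, v = 455.4·(-0.09117)/0.89127 + 223.2 = 176.6169
M3: Pc = R·M3+t = (-0.14066, -0.16650, +0.86414); u = 689.6·(-0.14066)/0.86414 + 316.3 = 204.0524, v = 455.4·(-0.16650)/0.86414 + 223.2 = 135.4520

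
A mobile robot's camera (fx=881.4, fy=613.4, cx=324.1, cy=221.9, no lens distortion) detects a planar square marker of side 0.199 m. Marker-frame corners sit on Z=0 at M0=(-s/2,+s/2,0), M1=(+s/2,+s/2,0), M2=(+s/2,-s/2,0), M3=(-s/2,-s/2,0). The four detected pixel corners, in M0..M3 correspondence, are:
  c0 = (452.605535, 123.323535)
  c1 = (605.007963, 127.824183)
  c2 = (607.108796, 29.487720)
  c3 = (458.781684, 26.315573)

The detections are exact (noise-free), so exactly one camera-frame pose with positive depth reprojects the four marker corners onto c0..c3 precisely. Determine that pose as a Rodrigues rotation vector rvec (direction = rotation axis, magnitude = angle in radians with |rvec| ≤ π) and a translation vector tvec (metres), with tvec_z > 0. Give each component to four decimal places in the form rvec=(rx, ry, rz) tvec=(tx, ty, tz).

rvec=(-0.1662, 0.0698, 0.0608) tvec=(0.2767, -0.2811, 1.1821)

Intrinsics K: fx=881.4, fy=613.4, cx=324.1, cy=221.9
Marker side s = 0.199 m; corners in marker frame (Z=0):
  M0 = (-0.0995, +0.0995, 0)
  M1 = (+0.0995, +0.0995, 0)
  M2 = (+0.0995, -0.0995, 0)
  M3 = (-0.0995, -0.0995, 0)
Detected image corners:
  c0 = (452.605535, 123.323535) px
  c1 = (605.007963, 127.824183) px
  c2 = (607.108796, 29.487720) px
  c3 = (458.781684, 26.315573) px
Planar DLT: solve 8×8 A·h = b for H (H[2,2]=1):
  H  [+722.05207 -94.08289 +530.43362]
  H  [+14.40328 +480.21000 +76.05553]
  H  [-0.06293 -0.13793 +1.00000]
B = K⁻¹H; ‖b₁‖=0.845964, ‖b₂‖=0.845964; λ = 2/(‖b₁‖+‖b₂‖) = 1.182083, sign → tz>0 ⇒ λ=+1.182083
r₁ = λ·B[:,0] = (+0.99573,+0.05467,-0.07439); r₂ = λ·B[:,1] = (-0.06623,+0.98439,-0.16304)
r₃ = r₁×r₂ = (+0.06432,+0.16727,+0.98381); SVD([r₁ r₂ r₃]) → R = UVᵀ:
  R  [+0.99573 -0.06623 +0.06432]
  R  [+0.05467 +0.98439 +0.16727]
  R  [-0.07439 -0.16304 +0.98381]
t = (+0.27672, -0.28106, +1.18208) m
tr R = 2.963934; θ = arccos((tr R − 1)/2) = 0.190197 rad = 10.897°
axis k = ((R−Rᵀ)₃₂, (R−Rᵀ)₁₃, (R−Rᵀ)₂₁) / (2 sinθ) = (-0.873605, +0.366853, +0.319738)
rvec = θ·k = (-0.166157, +0.069774, +0.060813)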